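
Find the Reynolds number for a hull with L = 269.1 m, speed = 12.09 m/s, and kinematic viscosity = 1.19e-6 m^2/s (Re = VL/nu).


Formula: Re = V * L / nu
Step 1 — V * L = 12.09 * 269.1 = 3253.419 m^2/s
Step 2 — Re = 3253.419 / 1.19e-6 = 2.73e+09

2.73e+09


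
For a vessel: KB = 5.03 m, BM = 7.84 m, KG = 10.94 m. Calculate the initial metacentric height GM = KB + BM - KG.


Formula: GM = KB + BM - KG
Step 1 — KM = KB + BM = 5.03 + 7.84 = 12.87 m
Step 2 — GM = KM - KG = 12.87 - 10.94 = 1.93 m

1.93 m


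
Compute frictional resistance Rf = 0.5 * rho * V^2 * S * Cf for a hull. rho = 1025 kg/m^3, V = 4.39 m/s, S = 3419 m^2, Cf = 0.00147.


Formula: Rf = 0.5 * rho * V^2 * S * Cf
Step 1 — V^2 = 4.39^2 = 19.2721
Step 2 — 0.5 * rho * V^2 = 0.5 * 1025 * 19.2721 = 9876.95125
Step 3 — Rf = 9876.95125 * 3419 * 0.00147 ≈ 49641 N (5 s.f.)

49641 N


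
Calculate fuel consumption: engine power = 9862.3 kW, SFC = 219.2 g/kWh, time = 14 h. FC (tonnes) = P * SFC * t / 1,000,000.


Formula: FC (tonnes) = P * SFC * t / 1,000,000
Step 1 — P * SFC * t = 9862.3 * 219.2 * 14 = 30265426.24 g
Step 2 — FC (tonnes) = 30265426.24 / 1,000,000 ≈ 30.265 tonnes (5 s.f.)

30.265 tonnes


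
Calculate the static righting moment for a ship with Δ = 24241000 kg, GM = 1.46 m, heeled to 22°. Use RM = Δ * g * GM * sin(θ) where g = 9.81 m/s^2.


Formula: GZ = GM * sin(theta); RM = disp * g * GZ
Step 1 — GZ = 1.46 * sin(22°) = 1.46 * 0.374607 = 0.546926 m
Step 2 — RM = 24241000 * 9.81 * 0.546926 ≈ 130060000 N·m (5 s.f.)

130060000 N·m


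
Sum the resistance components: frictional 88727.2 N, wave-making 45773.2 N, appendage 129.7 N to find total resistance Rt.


Formula: Rt = Rf + Rw + Ra
Substituting: Rt = 88727.2 + 45773.2 + 129.7
Result: Rt = 134630.1 N

134630.1 N


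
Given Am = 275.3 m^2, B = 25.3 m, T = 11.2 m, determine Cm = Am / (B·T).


Formula: Cm = Am / (B * T)
Step 1 — B * T = 25.3 * 11.2 = 283.36 m^2
Step 2 — Cm = 275.3 / 283.36 ≈ 0.97156 (5 s.f.)

0.97156


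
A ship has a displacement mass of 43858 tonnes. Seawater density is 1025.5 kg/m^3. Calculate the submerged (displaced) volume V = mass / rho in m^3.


Formula: V = mass / rho
Step 1 — convert tonnes to kg: 43858 t * 1000 = 43858000 kg
Step 2 — V = 43858000 / 1025.5 ≈ 42767 m^3 (5 s.f.)

42767 m^3


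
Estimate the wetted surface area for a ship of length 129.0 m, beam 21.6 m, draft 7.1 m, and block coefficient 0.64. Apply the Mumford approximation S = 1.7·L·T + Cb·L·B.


Formula: S = 1.7*L*T + V/T with V = Cb*L*B*T, i.e. S = L * (1.7*T + Cb*B)
Step 1 — 1.7*T = 1.7 * 7.1 = 12.07 m
Step 2 — Cb*B = 0.64 * 21.6 = 13.824 m
Step 3 — 1.7*T + Cb*B = 12.07 + 13.824 = 25.894 m
Step 4 — S = 129.0 * 25.894 ≈ 3340.3 m^2 (5 s.f.)

3340.3 m^2


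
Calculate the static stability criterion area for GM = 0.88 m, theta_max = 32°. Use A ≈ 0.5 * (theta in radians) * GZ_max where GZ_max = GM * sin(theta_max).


Formula: GZ_max = GM * sin(theta); Area = 0.5 * theta_rad * GZ_max
Step 1 — GZ_max = 0.88 * sin(32°) = 0.88 * 0.529919 = 0.466329 m
Step 2 — theta_rad = 32 * pi/180 = 0.558505 rad
Step 3 — Area = 0.5 * 0.558505 * 0.466329 ≈ 0.13022 m·rad (5 s.f.)

0.13022 m·rad


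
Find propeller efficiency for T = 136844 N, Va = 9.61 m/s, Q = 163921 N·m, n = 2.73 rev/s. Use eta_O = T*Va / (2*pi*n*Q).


Formula: eta = T * Va / (2 * pi * n * Q)
Step 1 — numerator = T * Va = 136844 * 9.61 = 1315070.84
Step 2 — 2 * pi * n = 2 * pi * 2.73 = 17.153096
Step 3 — denominator = 17.153096 * 163921 = 2811752.65
Step 4 — eta = 1315070.84 / 2811752.65 ≈ 0.46771 (5 s.f.)

0.46771


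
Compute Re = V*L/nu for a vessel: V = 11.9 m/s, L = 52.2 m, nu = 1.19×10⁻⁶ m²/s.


Formula: Re = V * L / nu
Step 1 — V * L = 11.9 * 52.2 = 621.18 m^2/s
Step 2 — Re = 621.18 / 1.19e-6 = 5.22e+08

5.22e+08


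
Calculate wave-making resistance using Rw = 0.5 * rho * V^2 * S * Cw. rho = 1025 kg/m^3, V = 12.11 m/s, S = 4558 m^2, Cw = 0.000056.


Formula: Rw = 0.5 * rho * V^2 * S * Cw
Step 1 — V^2 = 12.11^2 = 146.6521
Step 2 — 0.5 * rho * V^2 = 0.5 * 1025 * 146.6521 = 75159.20125
Step 3 — Rw = 75159.20125 * 4558 * 0.000056 ≈ 19184 N (5 s.f.)

19184 N


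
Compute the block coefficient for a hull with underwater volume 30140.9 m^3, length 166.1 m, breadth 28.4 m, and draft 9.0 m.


Formula: Cb = V / (L * B * T)
Step 1 — L * B * T = 166.1 * 28.4 * 9.0 = 42455.16 m^3
Step 2 — Cb = 30140.9 / 42455.16 ≈ 0.70995 (5 s.f.)

0.70995


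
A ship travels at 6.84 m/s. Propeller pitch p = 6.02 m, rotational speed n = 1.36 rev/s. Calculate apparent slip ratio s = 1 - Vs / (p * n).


Formula: s = 1 - Vs / (p * n)
Step 1 — p * n = 6.02 * 1.36 = 8.1872
Step 2 — Vs / (p*n) = 6.84 / 8.1872 = 0.83545 (6 d.p.)
Step 3 — s = 1 - 0.83545 = 0.16455

0.16455


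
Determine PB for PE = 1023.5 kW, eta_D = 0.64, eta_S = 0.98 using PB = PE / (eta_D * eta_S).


Formula: PB = PE / (eta_D * eta_S)
Step 1 — combined efficiency = eta_D * eta_S = 0.64 * 0.98 = 0.6272
Step 2 — PB = 1023.5 / 0.6272 ≈ 1631.9 kW (5 s.f.)

1631.9 kW


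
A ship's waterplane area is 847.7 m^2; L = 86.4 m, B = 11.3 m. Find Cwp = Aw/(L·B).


Formula: Cwp = Aw / (L * B)
Step 1 — L * B = 86.4 * 11.3 = 976.32 m^2
Step 2 — Cwp = 847.7 / 976.32 ≈ 0.86826 (5 s.f.)

0.86826


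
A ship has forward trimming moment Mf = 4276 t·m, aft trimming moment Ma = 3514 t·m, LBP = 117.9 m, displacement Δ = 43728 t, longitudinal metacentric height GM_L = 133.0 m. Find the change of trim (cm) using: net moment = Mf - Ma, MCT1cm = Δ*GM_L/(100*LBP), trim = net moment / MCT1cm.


Formula: net trimming moment = Mf - Ma; MCT1cm = Δ*GM_L/(100*LBP); trim = net moment / MCT1cm
Step 1 — net trimming moment = 4276 - 3514 = 762 t·m
Step 2 — MCT1cm = 43728 * 133.0 / (100 * 117.9) = 493.2845 t·m/cm
Step 3 — trim = 762 / 493.2845 ≈ 1.5447 cm (5 s.f.)

1.5447 cm


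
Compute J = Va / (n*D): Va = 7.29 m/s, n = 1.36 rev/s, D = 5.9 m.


Formula: J = Va / (n * D)
Step 1 — n * D = 1.36 * 5.9 = 8.024
Step 2 — J = 7.29 / 8.024 ≈ 0.90852 (5 s.f.)

0.90852


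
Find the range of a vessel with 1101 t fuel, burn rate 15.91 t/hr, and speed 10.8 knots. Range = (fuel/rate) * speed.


Formula: endurance = fuel / rate; range = endurance * speed
Step 1 — endurance = 1101 / 15.91 = 69.2018 hours
Step 2 — range = 69.2018 * 10.8 ≈ 747.38 nautical miles (5 s.f.)

747.38 NM


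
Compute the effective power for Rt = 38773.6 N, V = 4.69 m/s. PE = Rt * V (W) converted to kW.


Formula: PE = Rt * V / 1000 (kW)
Step 1 — PE (W) = 38773.6 * 4.69 = 181848.184 W
Step 2 — PE (kW) = 181848.184 / 1000 ≈ 181.85 kW (5 s.f.)

181.85 kW


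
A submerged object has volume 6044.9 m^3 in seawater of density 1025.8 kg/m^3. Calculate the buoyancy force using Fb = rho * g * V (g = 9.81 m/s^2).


Formula: Fb = rho * g * V
Substituting: Fb = 1025.8 * 9.81 * 6044.9
Intermediate: 1025.8 * 9.81 = 10063.098
Result: Fb = 10063.098 * 6044.9 ≈ 60830000 N (5 s.f.)

60830000 N


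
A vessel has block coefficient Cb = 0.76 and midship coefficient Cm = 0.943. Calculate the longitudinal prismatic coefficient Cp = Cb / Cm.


Formula: Cp = Cb / Cm
Substituting: Cp = 0.76 / 0.943
Result: Cp ≈ 0.80594 (5 s.f.)

0.80594


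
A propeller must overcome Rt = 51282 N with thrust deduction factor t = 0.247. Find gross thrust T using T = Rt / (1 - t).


Formula: T = Rt / (1 - t)
Step 1 — (1 - t) = 1 - 0.247 = 0.753
Step 2 — T = 51282 / 0.753 ≈ 68104 N (5 s.f.)

68104 N


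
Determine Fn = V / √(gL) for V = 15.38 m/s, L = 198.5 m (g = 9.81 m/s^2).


Formula: Fn = V / sqrt(g * L)
Step 1 — g * L = 9.81 * 198.5 = 1947.285
Step 2 — sqrt(g * L) = sqrt(1947.285) = 44.128052
Step 3 — Fn = 15.38 / 44.128052 ≈ 0.34853 (5 s.f.)

0.34853


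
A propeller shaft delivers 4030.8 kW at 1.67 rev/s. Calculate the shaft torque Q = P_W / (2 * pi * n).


Formula: Q = P_W / (2 * pi * n)
Step 1 — P_W = 4030.8 kW * 1000 = 4030800.0 W
Step 2 — 2 * pi * n = 2 * pi * 1.67 = 10.492919
Step 3 — Q = 4030800.0 / 10.492919 ≈ 384140 N·m (5 s.f.)

384140 N·m


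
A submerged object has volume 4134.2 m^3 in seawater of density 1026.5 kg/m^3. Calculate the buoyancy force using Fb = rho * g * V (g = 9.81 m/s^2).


Formula: Fb = rho * g * V
Substituting: Fb = 1026.5 * 9.81 * 4134.2
Intermediate: 1026.5 * 9.81 = 10069.965
Result: Fb = 10069.965 * 4134.2 ≈ 41631000 N (5 s.f.)

41631000 N


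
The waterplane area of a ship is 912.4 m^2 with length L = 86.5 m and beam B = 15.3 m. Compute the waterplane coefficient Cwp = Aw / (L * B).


Formula: Cwp = Aw / (L * B)
Step 1 — L * B = 86.5 * 15.3 = 1323.45 m^2
Step 2 — Cwp = 912.4 / 1323.45 ≈ 0.68941 (5 s.f.)

0.68941


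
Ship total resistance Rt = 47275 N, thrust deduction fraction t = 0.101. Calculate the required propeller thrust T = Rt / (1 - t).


Formula: T = Rt / (1 - t)
Step 1 — (1 - t) = 1 - 0.101 = 0.899
Step 2 — T = 47275 / 0.899 ≈ 52586 N (5 s.f.)

52586 N


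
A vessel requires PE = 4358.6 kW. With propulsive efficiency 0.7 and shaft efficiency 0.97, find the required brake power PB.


Formula: PB = PE / (eta_D * eta_S)
Step 1 — combined efficiency = eta_D * eta_S = 0.7 * 0.97 = 0.679
Step 2 — PB = 4358.6 / 0.679 ≈ 6419.1 kW (5 s.f.)

6419.1 kW


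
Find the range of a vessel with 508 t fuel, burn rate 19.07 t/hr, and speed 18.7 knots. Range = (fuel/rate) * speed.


Formula: endurance = fuel / rate; range = endurance * speed
Step 1 — endurance = 508 / 19.07 = 26.6387 hours
Step 2 — range = 26.6387 * 18.7 ≈ 498.14 nautical miles (5 s.f.)

498.14 NM


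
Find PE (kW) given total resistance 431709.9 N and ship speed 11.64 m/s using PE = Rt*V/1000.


Formula: PE = Rt * V / 1000 (kW)
Step 1 — PE (W) = 431709.9 * 11.64 = 5025103.236 W
Step 2 — PE (kW) = 5025103.236 / 1000 ≈ 5025.1 kW (5 s.f.)

5025.1 kW


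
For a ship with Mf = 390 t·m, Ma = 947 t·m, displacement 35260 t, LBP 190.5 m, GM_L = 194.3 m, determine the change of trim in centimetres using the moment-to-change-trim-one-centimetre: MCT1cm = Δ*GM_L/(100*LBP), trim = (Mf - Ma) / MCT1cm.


Formula: net trimming moment = Mf - Ma; MCT1cm = Δ*GM_L/(100*LBP); trim = net moment / MCT1cm
Step 1 — net trimming moment = 390 - 947 = -557 t·m
Step 2 — MCT1cm = 35260 * 194.3 / (100 * 190.5) = 359.6335 t·m/cm
Step 3 — trim = -557 / 359.6335 ≈ -1.5488 cm (5 s.f.)

-1.5488 cm


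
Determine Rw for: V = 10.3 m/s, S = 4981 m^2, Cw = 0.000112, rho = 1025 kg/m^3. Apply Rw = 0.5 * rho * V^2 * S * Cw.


Formula: Rw = 0.5 * rho * V^2 * S * Cw
Step 1 — V^2 = 10.3^2 = 106.09
Step 2 — 0.5 * rho * V^2 = 0.5 * 1025 * 106.09 = 54371.125
Step 3 — Rw = 54371.125 * 4981 * 0.000112 ≈ 30332 N (5 s.f.)

30332 N


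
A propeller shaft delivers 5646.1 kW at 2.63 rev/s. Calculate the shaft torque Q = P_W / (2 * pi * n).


Formula: Q = P_W / (2 * pi * n)
Step 1 — P_W = 5646.1 kW * 1000 = 5646100.0 W
Step 2 — 2 * pi * n = 2 * pi * 2.63 = 16.524777
Step 3 — Q = 5646100.0 / 16.524777 ≈ 341670 N·m (5 s.f.)

341670 N·m


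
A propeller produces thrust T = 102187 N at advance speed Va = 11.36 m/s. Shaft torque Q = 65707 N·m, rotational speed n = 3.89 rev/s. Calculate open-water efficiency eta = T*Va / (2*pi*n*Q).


Formula: eta = T * Va / (2 * pi * n * Q)
Step 1 — numerator = T * Va = 102187 * 11.36 = 1160844.32
Step 2 — 2 * pi * n = 2 * pi * 3.89 = 24.441591
Step 3 — denominator = 24.441591 * 65707 = 1605983.62
Step 4 — eta = 1160844.32 / 1605983.62 ≈ 0.72282 (5 s.f.)

0.72282


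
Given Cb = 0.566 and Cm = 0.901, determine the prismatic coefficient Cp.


Formula: Cp = Cb / Cm
Substituting: Cp = 0.566 / 0.901
Result: Cp ≈ 0.62819 (5 s.f.)

0.62819


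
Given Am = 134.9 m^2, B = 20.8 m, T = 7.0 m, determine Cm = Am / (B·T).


Formula: Cm = Am / (B * T)
Step 1 — B * T = 20.8 * 7.0 = 145.6 m^2
Step 2 — Cm = 134.9 / 145.6 ≈ 0.92651 (5 s.f.)

0.92651


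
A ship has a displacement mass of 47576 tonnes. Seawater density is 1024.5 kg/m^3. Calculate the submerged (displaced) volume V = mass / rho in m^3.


Formula: V = mass / rho
Step 1 — convert tonnes to kg: 47576 t * 1000 = 47576000 kg
Step 2 — V = 47576000 / 1024.5 ≈ 46438 m^3 (5 s.f.)

46438 m^3


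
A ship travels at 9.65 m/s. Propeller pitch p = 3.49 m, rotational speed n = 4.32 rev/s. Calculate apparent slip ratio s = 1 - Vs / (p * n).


Formula: s = 1 - Vs / (p * n)
Step 1 — p * n = 3.49 * 4.32 = 15.0768
Step 2 — Vs / (p*n) = 9.65 / 15.0768 = 0.640056 (6 d.p.)
Step 3 — s = 1 - 0.640056 = 0.359944

0.359944


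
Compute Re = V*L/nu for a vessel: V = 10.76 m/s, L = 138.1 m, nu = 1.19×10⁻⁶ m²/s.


Formula: Re = V * L / nu
Step 1 — V * L = 10.76 * 138.1 = 1485.956 m^2/s
Step 2 — Re = 1485.956 / 1.19e-6 = 1.25e+09

1.25e+09


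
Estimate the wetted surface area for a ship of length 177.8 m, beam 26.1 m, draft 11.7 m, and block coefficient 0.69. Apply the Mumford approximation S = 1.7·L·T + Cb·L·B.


Formula: S = 1.7*L*T + V/T with V = Cb*L*B*T, i.e. S = L * (1.7*T + Cb*B)
Step 1 — 1.7*T = 1.7 * 11.7 = 19.89 m
Step 2 — Cb*B = 0.69 * 26.1 = 18.009 m
Step 3 — 1.7*T + Cb*B = 19.89 + 18.009 = 37.899 m
Step 4 — S = 177.8 * 37.899 ≈ 6738.4 m^2 (5 s.f.)

6738.4 m^2


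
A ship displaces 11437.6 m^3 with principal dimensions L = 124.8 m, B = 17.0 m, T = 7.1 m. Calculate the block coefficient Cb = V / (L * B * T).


Formula: Cb = V / (L * B * T)
Step 1 — L * B * T = 124.8 * 17.0 * 7.1 = 15063.36 m^3
Step 2 — Cb = 11437.6 / 15063.36 ≈ 0.75930 (5 s.f.)

0.75930


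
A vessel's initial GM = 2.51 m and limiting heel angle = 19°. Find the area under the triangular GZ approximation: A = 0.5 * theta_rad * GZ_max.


Formula: GZ_max = GM * sin(theta); Area = 0.5 * theta_rad * GZ_max
Step 1 — GZ_max = 2.51 * sin(19°) = 2.51 * 0.325568 = 0.817176 m
Step 2 — theta_rad = 19 * pi/180 = 0.331613 rad
Step 3 — Area = 0.5 * 0.331613 * 0.817176 ≈ 0.13549 m·rad (5 s.f.)

0.13549 m·rad


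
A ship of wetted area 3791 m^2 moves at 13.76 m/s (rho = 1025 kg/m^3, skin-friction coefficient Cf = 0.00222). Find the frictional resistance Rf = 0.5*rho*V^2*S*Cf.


Formula: Rf = 0.5 * rho * V^2 * S * Cf
Step 1 — V^2 = 13.76^2 = 189.3376
Step 2 — 0.5 * rho * V^2 = 0.5 * 1025 * 189.3376 = 97035.52
Step 3 — Rf = 97035.52 * 3791 * 0.00222 ≈ 816650 N (5 s.f.)

816650 N


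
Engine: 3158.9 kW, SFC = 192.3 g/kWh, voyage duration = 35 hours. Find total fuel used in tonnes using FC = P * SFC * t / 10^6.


Formula: FC (tonnes) = P * SFC * t / 1,000,000
Step 1 — P * SFC * t = 3158.9 * 192.3 * 35 = 21260976.45 g
Step 2 — FC (tonnes) = 21260976.45 / 1,000,000 ≈ 21.261 tonnes (5 s.f.)

21.261 tonnes


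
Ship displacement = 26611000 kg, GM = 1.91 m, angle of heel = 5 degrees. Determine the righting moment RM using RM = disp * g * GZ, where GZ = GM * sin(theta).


Formula: GZ = GM * sin(theta); RM = disp * g * GZ
Step 1 — GZ = 1.91 * sin(5°) = 1.91 * 0.087156 = 0.166468 m
Step 2 — RM = 26611000 * 9.81 * 0.166468 ≈ 43457000 N·m (5 s.f.)

43457000 N·m


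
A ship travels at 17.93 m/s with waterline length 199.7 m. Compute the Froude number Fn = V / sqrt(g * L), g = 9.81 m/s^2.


Formula: Fn = V / sqrt(g * L)
Step 1 — g * L = 9.81 * 199.7 = 1959.057
Step 2 — sqrt(g * L) = sqrt(1959.057) = 44.261236
Step 3 — Fn = 17.93 / 44.261236 ≈ 0.40509 (5 s.f.)

0.40509


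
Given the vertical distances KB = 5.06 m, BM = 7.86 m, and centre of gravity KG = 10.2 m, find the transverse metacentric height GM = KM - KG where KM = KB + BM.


Formula: GM = KB + BM - KG
Step 1 — KM = KB + BM = 5.06 + 7.86 = 12.92 m
Step 2 — GM = KM - KG = 12.92 - 10.2 = 2.72 m

2.72 m


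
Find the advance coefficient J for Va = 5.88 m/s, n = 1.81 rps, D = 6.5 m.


Formula: J = Va / (n * D)
Step 1 — n * D = 1.81 * 6.5 = 11.765
Step 2 — J = 5.88 / 11.765 ≈ 0.49979 (5 s.f.)

0.49979


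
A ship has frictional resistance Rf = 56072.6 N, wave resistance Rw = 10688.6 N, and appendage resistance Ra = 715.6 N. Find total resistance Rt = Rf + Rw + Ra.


Formula: Rt = Rf + Rw + Ra
Substituting: Rt = 56072.6 + 10688.6 + 715.6
Result: Rt = 67476.8 N

67476.8 N


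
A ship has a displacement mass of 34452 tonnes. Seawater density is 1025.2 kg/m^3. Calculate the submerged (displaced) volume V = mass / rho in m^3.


Formula: V = mass / rho
Step 1 — convert tonnes to kg: 34452 t * 1000 = 34452000 kg
Step 2 — V = 34452000 / 1025.2 ≈ 33605 m^3 (5 s.f.)

33605 m^3


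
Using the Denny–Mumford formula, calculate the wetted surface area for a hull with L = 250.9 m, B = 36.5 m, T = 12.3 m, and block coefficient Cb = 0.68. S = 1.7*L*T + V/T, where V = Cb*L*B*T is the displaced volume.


Formula: S = 1.7*L*T + V/T with V = Cb*L*B*T, i.e. S = L * (1.7*T + Cb*B)
Step 1 — 1.7*T = 1.7 * 12.3 = 20.91 m
Step 2 — Cb*B = 0.68 * 36.5 = 24.82 m
Step 3 — 1.7*T + Cb*B = 20.91 + 24.82 = 45.73 m
Step 4 — S = 250.9 * 45.73 ≈ 11474 m^2 (5 s.f.)

11474 m^2


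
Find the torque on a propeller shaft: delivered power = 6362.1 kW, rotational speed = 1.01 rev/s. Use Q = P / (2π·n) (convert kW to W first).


Formula: Q = P_W / (2 * pi * n)
Step 1 — P_W = 6362.1 kW * 1000 = 6362100.0 W
Step 2 — 2 * pi * n = 2 * pi * 1.01 = 6.346017
Step 3 — Q = 6362100.0 / 6.346017 ≈ 1002500 N·m (5 s.f.)

1002500 N·m


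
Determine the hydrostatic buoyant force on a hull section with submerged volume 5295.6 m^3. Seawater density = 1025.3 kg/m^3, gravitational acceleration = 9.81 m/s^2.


Formula: Fb = rho * g * V
Substituting: Fb = 1025.3 * 9.81 * 5295.6
Intermediate: 1025.3 * 9.81 = 10058.193
Result: Fb = 10058.193 * 5295.6 ≈ 53264000 N (5 s.f.)

53264000 N


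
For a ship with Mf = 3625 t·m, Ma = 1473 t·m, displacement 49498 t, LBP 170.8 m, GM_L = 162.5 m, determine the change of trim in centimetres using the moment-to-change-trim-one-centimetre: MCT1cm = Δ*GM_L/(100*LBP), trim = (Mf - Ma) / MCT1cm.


Formula: net trimming moment = Mf - Ma; MCT1cm = Δ*GM_L/(100*LBP); trim = net moment / MCT1cm
Step 1 — net trimming moment = 3625 - 1473 = 2152 t·m
Step 2 — MCT1cm = 49498 * 162.5 / (100 * 170.8) = 470.9265 t·m/cm
Step 3 — trim = 2152 / 470.9265 ≈ 4.5697 cm (5 s.f.)

4.5697 cm


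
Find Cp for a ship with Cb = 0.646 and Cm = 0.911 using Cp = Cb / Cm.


Formula: Cp = Cb / Cm
Substituting: Cp = 0.646 / 0.911
Result: Cp ≈ 0.70911 (5 s.f.)

0.70911


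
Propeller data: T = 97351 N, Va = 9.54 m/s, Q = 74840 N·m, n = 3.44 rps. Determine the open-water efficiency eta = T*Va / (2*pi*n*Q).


Formula: eta = T * Va / (2 * pi * n * Q)
Step 1 — numerator = T * Va = 97351 * 9.54 = 928728.54
Step 2 — 2 * pi * n = 2 * pi * 3.44 = 21.614157
Step 3 — denominator = 21.614157 * 74840 = 1617603.51
Step 4 — eta = 928728.54 / 1617603.51 ≈ 0.57414 (5 s.f.)

0.57414


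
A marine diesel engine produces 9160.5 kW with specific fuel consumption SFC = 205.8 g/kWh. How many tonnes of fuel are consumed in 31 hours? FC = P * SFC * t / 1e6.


Formula: FC (tonnes) = P * SFC * t / 1,000,000
Step 1 — P * SFC * t = 9160.5 * 205.8 * 31 = 58442157.9 g
Step 2 — FC (tonnes) = 58442157.9 / 1,000,000 ≈ 58.442 tonnes (5 s.f.)

58.442 tonnes


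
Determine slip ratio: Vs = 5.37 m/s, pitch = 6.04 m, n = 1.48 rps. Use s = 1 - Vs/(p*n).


Formula: s = 1 - Vs / (p * n)
Step 1 — p * n = 6.04 * 1.48 = 8.9392
Step 2 — Vs / (p*n) = 5.37 / 8.9392 = 0.600725 (6 d.p.)
Step 3 — s = 1 - 0.600725 = 0.399275

0.399275


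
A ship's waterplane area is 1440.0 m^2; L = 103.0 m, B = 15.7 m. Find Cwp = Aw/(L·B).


Formula: Cwp = Aw / (L * B)
Step 1 — L * B = 103.0 * 15.7 = 1617.1 m^2
Step 2 — Cwp = 1440.0 / 1617.1 ≈ 0.89048 (5 s.f.)

0.89048


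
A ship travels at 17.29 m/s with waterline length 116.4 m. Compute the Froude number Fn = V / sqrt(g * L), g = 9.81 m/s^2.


Formula: Fn = V / sqrt(g * L)
Step 1 — g * L = 9.81 * 116.4 = 1141.884
Step 2 — sqrt(g * L) = sqrt(1141.884) = 33.791774
Step 3 — Fn = 17.29 / 33.791774 ≈ 0.51166 (5 s.f.)

0.51166


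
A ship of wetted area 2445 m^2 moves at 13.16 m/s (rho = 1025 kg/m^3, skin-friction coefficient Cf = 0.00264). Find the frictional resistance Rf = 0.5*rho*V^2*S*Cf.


Formula: Rf = 0.5 * rho * V^2 * S * Cf
Step 1 — V^2 = 13.16^2 = 173.1856
Step 2 — 0.5 * rho * V^2 = 0.5 * 1025 * 173.1856 = 88757.62
Step 3 — Rf = 88757.62 * 2445 * 0.00264 ≈ 572910 N (5 s.f.)

572910 N


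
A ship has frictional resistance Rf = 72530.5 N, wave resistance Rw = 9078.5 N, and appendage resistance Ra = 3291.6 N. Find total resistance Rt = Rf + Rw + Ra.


Formula: Rt = Rf + Rw + Ra
Substituting: Rt = 72530.5 + 9078.5 + 3291.6
Result: Rt = 84900.6 N

84900.6 N


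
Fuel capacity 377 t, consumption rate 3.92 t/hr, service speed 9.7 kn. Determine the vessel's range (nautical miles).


Formula: endurance = fuel / rate; range = endurance * speed
Step 1 — endurance = 377 / 3.92 = 96.1735 hours
Step 2 — range = 96.1735 * 9.7 ≈ 932.88 nautical miles (5 s.f.)

932.88 NM


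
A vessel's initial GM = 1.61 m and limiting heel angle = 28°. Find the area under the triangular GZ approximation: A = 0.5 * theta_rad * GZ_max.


Formula: GZ_max = GM * sin(theta); Area = 0.5 * theta_rad * GZ_max
Step 1 — GZ_max = 1.61 * sin(28°) = 1.61 * 0.469472 = 0.75585 m
Step 2 — theta_rad = 28 * pi/180 = 0.488692 rad
Step 3 — Area = 0.5 * 0.488692 * 0.75585 ≈ 0.18469 m·rad (5 s.f.)

0.18469 m·rad


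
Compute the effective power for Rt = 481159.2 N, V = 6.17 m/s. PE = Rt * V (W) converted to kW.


Formula: PE = Rt * V / 1000 (kW)
Step 1 — PE (W) = 481159.2 * 6.17 = 2968752.264 W
Step 2 — PE (kW) = 2968752.264 / 1000 ≈ 2968.8 kW (5 s.f.)

2968.8 kW


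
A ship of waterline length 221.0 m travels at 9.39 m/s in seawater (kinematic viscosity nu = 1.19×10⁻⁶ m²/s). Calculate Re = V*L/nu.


Formula: Re = V * L / nu
Step 1 — V * L = 9.39 * 221.0 = 2075.19 m^2/s
Step 2 — Re = 2075.19 / 1.19e-6 = 1.74e+09

1.74e+09


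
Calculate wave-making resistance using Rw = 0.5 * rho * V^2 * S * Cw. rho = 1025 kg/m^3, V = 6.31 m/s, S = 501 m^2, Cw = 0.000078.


Formula: Rw = 0.5 * rho * V^2 * S * Cw
Step 1 — V^2 = 6.31^2 = 39.8161
Step 2 — 0.5 * rho * V^2 = 0.5 * 1025 * 39.8161 = 20405.75125
Step 3 — Rw = 20405.75125 * 501 * 0.000078 ≈ 797.42 N (5 s.f.)

797.42 N


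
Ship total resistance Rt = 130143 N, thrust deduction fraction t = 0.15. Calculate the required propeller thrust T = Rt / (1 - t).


Formula: T = Rt / (1 - t)
Step 1 — (1 - t) = 1 - 0.15 = 0.85
Step 2 — T = 130143 / 0.85 ≈ 153110 N (5 s.f.)

153110 N


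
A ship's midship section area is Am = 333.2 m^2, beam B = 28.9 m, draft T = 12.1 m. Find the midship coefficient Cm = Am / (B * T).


Formula: Cm = Am / (B * T)
Step 1 — B * T = 28.9 * 12.1 = 349.69 m^2
Step 2 — Cm = 333.2 / 349.69 ≈ 0.95284 (5 s.f.)

0.95284


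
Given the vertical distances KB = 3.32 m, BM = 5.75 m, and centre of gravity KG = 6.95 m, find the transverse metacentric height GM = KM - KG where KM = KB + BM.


Formula: GM = KB + BM - KG
Step 1 — KM = KB + BM = 3.32 + 5.75 = 9.07 m
Step 2 — GM = KM - KG = 9.07 - 6.95 = 2.12 m

2.12 m


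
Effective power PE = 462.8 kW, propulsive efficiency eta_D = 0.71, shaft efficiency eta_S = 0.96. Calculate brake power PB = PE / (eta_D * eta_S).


Formula: PB = PE / (eta_D * eta_S)
Step 1 — combined efficiency = eta_D * eta_S = 0.71 * 0.96 = 0.6816
Step 2 — PB = 462.8 / 0.6816 ≈ 678.99 kW (5 s.f.)

678.99 kW


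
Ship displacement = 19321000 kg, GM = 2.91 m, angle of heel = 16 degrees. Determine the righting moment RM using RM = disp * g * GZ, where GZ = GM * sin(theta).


Formula: GZ = GM * sin(theta); RM = disp * g * GZ
Step 1 — GZ = 2.91 * sin(16°) = 2.91 * 0.275637 = 0.802104 m
Step 2 — RM = 19321000 * 9.81 * 0.802104 ≈ 152030000 N·m (5 s.f.)

152030000 N·m


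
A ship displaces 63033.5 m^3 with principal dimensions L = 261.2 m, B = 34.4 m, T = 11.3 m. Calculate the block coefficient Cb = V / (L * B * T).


Formula: Cb = V / (L * B * T)
Step 1 — L * B * T = 261.2 * 34.4 * 11.3 = 101533.664 m^3
Step 2 — Cb = 63033.5 / 101533.664 ≈ 0.62081 (5 s.f.)

0.62081


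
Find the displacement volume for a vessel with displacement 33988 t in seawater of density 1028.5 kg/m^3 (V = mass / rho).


Formula: V = mass / rho
Step 1 — convert tonnes to kg: 33988 t * 1000 = 33988000 kg
Step 2 — V = 33988000 / 1028.5 ≈ 33046 m^3 (5 s.f.)

33046 m^3


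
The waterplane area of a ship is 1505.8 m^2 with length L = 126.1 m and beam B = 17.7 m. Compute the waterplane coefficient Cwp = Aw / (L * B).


Formula: Cwp = Aw / (L * B)
Step 1 — L * B = 126.1 * 17.7 = 2231.97 m^2
Step 2 — Cwp = 1505.8 / 2231.97 ≈ 0.67465 (5 s.f.)

0.67465


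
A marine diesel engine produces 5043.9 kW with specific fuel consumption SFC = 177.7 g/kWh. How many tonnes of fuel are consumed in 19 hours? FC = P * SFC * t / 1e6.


Formula: FC (tonnes) = P * SFC * t / 1,000,000
Step 1 — P * SFC * t = 5043.9 * 177.7 * 19 = 17029719.57 g
Step 2 — FC (tonnes) = 17029719.57 / 1,000,000 ≈ 17.030 tonnes (5 s.f.)

17.030 tonnes


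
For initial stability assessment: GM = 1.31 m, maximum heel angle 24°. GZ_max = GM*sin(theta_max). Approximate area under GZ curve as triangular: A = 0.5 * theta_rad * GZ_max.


Formula: GZ_max = GM * sin(theta); Area = 0.5 * theta_rad * GZ_max
Step 1 — GZ_max = 1.31 * sin(24°) = 1.31 * 0.406737 = 0.532825 m
Step 2 — theta_rad = 24 * pi/180 = 0.418879 rad
Step 3 — Area = 0.5 * 0.418879 * 0.532825 ≈ 0.11159 m·rad (5 s.f.)

0.11159 m·rad


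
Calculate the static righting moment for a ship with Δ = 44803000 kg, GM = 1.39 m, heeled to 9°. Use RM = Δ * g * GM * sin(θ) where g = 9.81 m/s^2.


Formula: GZ = GM * sin(theta); RM = disp * g * GZ
Step 1 — GZ = 1.39 * sin(9°) = 1.39 * 0.156434 = 0.217443 m
Step 2 — RM = 44803000 * 9.81 * 0.217443 ≈ 95570000 N·m (5 s.f.)

95570000 N·m


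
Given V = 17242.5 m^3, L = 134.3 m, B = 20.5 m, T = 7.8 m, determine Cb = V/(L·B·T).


Formula: Cb = V / (L * B * T)
Step 1 — L * B * T = 134.3 * 20.5 * 7.8 = 21474.57 m^3
Step 2 — Cb = 17242.5 / 21474.57 ≈ 0.80293 (5 s.f.)

0.80293


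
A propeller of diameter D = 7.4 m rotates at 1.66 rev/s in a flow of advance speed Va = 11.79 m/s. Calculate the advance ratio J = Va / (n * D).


Formula: J = Va / (n * D)
Step 1 — n * D = 1.66 * 7.4 = 12.284
Step 2 — J = 11.79 / 12.284 ≈ 0.95979 (5 s.f.)

0.95979


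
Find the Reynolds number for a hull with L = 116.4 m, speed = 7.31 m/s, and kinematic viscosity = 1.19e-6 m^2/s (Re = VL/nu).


Formula: Re = V * L / nu
Step 1 — V * L = 7.31 * 116.4 = 850.884 m^2/s
Step 2 — Re = 850.884 / 1.19e-6 = 7.15e+08

7.15e+08


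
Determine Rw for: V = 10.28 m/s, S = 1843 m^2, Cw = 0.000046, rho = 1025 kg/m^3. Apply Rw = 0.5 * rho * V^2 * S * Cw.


Formula: Rw = 0.5 * rho * V^2 * S * Cw
Step 1 — V^2 = 10.28^2 = 105.6784
Step 2 — 0.5 * rho * V^2 = 0.5 * 1025 * 105.6784 = 54160.18
Step 3 — Rw = 54160.18 * 1843 * 0.000046 ≈ 4591.6 N (5 s.f.)

4591.6 N


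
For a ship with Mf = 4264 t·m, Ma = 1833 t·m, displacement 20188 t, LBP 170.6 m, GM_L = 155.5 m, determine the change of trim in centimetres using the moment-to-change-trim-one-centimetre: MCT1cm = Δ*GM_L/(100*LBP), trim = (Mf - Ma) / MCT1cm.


Formula: net trimming moment = Mf - Ma; MCT1cm = Δ*GM_L/(100*LBP); trim = net moment / MCT1cm
Step 1 — net trimming moment = 4264 - 1833 = 2431 t·m
Step 2 — MCT1cm = 20188 * 155.5 / (100 * 170.6) = 184.0114 t·m/cm
Step 3 — trim = 2431 / 184.0114 ≈ 13.211 cm (5 s.f.)

13.211 cm


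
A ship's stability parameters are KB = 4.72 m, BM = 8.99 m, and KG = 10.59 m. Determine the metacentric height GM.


Formula: GM = KB + BM - KG
Step 1 — KM = KB + BM = 4.72 + 8.99 = 13.71 m
Step 2 — GM = KM - KG = 13.71 - 10.59 = 3.12 m

3.12 m


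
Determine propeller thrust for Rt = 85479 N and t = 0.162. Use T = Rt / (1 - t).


Formula: T = Rt / (1 - t)
Step 1 — (1 - t) = 1 - 0.162 = 0.838
Step 2 — T = 85479 / 0.838 ≈ 102000 N (5 s.f.)

102000 N


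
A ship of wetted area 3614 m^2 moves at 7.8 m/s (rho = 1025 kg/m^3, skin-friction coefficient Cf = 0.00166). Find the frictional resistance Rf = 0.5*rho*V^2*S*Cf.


Formula: Rf = 0.5 * rho * V^2 * S * Cf
Step 1 — V^2 = 7.8^2 = 60.84
Step 2 — 0.5 * rho * V^2 = 0.5 * 1025 * 60.84 = 31180.5
Step 3 — Rf = 31180.5 * 3614 * 0.00166 ≈ 187060 N (5 s.f.)

187060 N


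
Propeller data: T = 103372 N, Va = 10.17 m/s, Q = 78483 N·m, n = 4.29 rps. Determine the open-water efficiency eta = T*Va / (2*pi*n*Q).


Formula: eta = T * Va / (2 * pi * n * Q)
Step 1 — numerator = T * Va = 103372 * 10.17 = 1051293.24
Step 2 — 2 * pi * n = 2 * pi * 4.29 = 26.954865
Step 3 — denominator = 26.954865 * 78483 = 2115498.67
Step 4 — eta = 1051293.24 / 2115498.67 ≈ 0.49695 (5 s.f.)

0.49695


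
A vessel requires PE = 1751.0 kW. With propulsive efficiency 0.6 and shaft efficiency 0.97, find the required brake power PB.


Formula: PB = PE / (eta_D * eta_S)
Step 1 — combined efficiency = eta_D * eta_S = 0.6 * 0.97 = 0.582
Step 2 — PB = 1751.0 / 0.582 ≈ 3008.6 kW (5 s.f.)

3008.6 kW


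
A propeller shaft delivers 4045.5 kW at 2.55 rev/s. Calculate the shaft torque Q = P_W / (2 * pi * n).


Formula: Q = P_W / (2 * pi * n)
Step 1 — P_W = 4045.5 kW * 1000 = 4045500.0 W
Step 2 — 2 * pi * n = 2 * pi * 2.55 = 16.022123
Step 3 — Q = 4045500.0 / 16.022123 ≈ 252490 N·m (5 s.f.)

252490 N·m


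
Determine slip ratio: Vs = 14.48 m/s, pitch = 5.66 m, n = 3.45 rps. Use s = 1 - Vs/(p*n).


Formula: s = 1 - Vs / (p * n)
Step 1 — p * n = 5.66 * 3.45 = 19.527
Step 2 — Vs / (p*n) = 14.48 / 19.527 = 0.741537 (6 d.p.)
Step 3 — s = 1 - 0.741537 = 0.258463

0.258463


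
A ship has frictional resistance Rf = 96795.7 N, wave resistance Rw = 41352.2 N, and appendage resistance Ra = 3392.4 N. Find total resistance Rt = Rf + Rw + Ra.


Formula: Rt = Rf + Rw + Ra
Substituting: Rt = 96795.7 + 41352.2 + 3392.4
Result: Rt = 141540.3 N

141540.3 N


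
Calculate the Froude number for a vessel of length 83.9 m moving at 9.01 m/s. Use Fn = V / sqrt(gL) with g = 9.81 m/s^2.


Formula: Fn = V / sqrt(g * L)
Step 1 — g * L = 9.81 * 83.9 = 823.059
Step 2 — sqrt(g * L) = sqrt(823.059) = 28.689005
Step 3 — Fn = 9.01 / 28.689005 ≈ 0.31406 (5 s.f.)

0.31406


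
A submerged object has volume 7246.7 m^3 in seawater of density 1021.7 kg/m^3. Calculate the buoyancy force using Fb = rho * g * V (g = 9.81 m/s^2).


Formula: Fb = rho * g * V
Substituting: Fb = 1021.7 * 9.81 * 7246.7
Intermediate: 1021.7 * 9.81 = 10022.877
Result: Fb = 10022.877 * 7246.7 ≈ 72633000 N (5 s.f.)

72633000 N


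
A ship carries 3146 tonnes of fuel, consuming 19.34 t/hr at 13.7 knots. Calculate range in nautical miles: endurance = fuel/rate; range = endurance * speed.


Formula: endurance = fuel / rate; range = endurance * speed
Step 1 — endurance = 3146 / 19.34 = 162.668 hours
Step 2 — range = 162.668 * 13.7 ≈ 2228.6 nautical miles (5 s.f.)

2228.6 NM


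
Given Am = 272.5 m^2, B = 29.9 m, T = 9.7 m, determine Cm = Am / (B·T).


Formula: Cm = Am / (B * T)
Step 1 — B * T = 29.9 * 9.7 = 290.03 m^2
Step 2 — Cm = 272.5 / 290.03 ≈ 0.93956 (5 s.f.)

0.93956


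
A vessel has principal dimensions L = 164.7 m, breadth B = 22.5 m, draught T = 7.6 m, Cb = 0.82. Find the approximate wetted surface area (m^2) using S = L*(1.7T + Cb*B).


Formula: S = 1.7*L*T + V/T with V = Cb*L*B*T, i.e. S = L * (1.7*T + Cb*B)
Step 1 — 1.7*T = 1.7 * 7.6 = 12.92 m
Step 2 — Cb*B = 0.82 * 22.5 = 18.45 m
Step 3 — 1.7*T + Cb*B = 12.92 + 18.45 = 31.37 m
Step 4 — S = 164.7 * 31.37 ≈ 5166.6 m^2 (5 s.f.)

5166.6 m^2


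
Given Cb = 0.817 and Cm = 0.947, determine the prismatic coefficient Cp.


Formula: Cp = Cb / Cm
Substituting: Cp = 0.817 / 0.947
Result: Cp ≈ 0.86272 (5 s.f.)

0.86272


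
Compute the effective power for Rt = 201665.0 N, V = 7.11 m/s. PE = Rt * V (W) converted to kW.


Formula: PE = Rt * V / 1000 (kW)
Step 1 — PE (W) = 201665.0 * 7.11 = 1433838.15 W
Step 2 — PE (kW) = 1433838.15 / 1000 ≈ 1433.8 kW (5 s.f.)

1433.8 kW


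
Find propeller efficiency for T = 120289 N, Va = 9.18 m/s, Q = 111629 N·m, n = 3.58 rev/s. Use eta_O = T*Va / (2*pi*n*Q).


Formula: eta = T * Va / (2 * pi * n * Q)
Step 1 — numerator = T * Va = 120289 * 9.18 = 1104253.02
Step 2 — 2 * pi * n = 2 * pi * 3.58 = 22.493803
Step 3 — denominator = 22.493803 * 111629 = 2510960.74
Step 4 — eta = 1104253.02 / 2510960.74 ≈ 0.43977 (5 s.f.)

0.43977


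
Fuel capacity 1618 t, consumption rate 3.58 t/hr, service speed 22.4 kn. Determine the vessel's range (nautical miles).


Formula: endurance = fuel / rate; range = endurance * speed
Step 1 — endurance = 1618 / 3.58 = 451.9553 hours
Step 2 — range = 451.9553 * 22.4 ≈ 10124 nautical miles (5 s.f.)

10124 NM


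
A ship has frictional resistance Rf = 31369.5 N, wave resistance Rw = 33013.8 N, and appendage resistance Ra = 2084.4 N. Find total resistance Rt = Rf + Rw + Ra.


Formula: Rt = Rf + Rw + Ra
Substituting: Rt = 31369.5 + 33013.8 + 2084.4
Result: Rt = 66467.7 N

66467.7 N


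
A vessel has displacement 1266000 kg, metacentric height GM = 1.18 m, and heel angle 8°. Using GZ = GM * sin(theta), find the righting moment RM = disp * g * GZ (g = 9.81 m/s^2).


Formula: GZ = GM * sin(theta); RM = disp * g * GZ
Step 1 — GZ = 1.18 * sin(8°) = 1.18 * 0.139173 = 0.164224 m
Step 2 — RM = 1266000 * 9.81 * 0.164224 ≈ 2039600 N·m (5 s.f.)

2039600 N·m


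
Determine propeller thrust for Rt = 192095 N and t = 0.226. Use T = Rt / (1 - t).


Formula: T = Rt / (1 - t)
Step 1 — (1 - t) = 1 - 0.226 = 0.774
Step 2 — T = 192095 / 0.774 ≈ 248180 N (5 s.f.)

248180 N


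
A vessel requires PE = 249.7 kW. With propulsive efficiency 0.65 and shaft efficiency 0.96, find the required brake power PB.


Formula: PB = PE / (eta_D * eta_S)
Step 1 — combined efficiency = eta_D * eta_S = 0.65 * 0.96 = 0.624
Step 2 — PB = 249.7 / 0.624 ≈ 400.16 kW (5 s.f.)

400.16 kW


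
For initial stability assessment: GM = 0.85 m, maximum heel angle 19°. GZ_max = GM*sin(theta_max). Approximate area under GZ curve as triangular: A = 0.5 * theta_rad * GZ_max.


Formula: GZ_max = GM * sin(theta); Area = 0.5 * theta_rad * GZ_max
Step 1 — GZ_max = 0.85 * sin(19°) = 0.85 * 0.325568 = 0.276733 m
Step 2 — theta_rad = 19 * pi/180 = 0.331613 rad
Step 3 — Area = 0.5 * 0.331613 * 0.276733 ≈ 0.045884 m·rad (5 s.f.)

0.045884 m·rad


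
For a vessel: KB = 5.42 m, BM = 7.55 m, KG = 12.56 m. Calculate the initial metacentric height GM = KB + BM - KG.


Formula: GM = KB + BM - KG
Step 1 — KM = KB + BM = 5.42 + 7.55 = 12.97 m
Step 2 — GM = KM - KG = 12.97 - 12.56 = 0.41 m

0.41 m


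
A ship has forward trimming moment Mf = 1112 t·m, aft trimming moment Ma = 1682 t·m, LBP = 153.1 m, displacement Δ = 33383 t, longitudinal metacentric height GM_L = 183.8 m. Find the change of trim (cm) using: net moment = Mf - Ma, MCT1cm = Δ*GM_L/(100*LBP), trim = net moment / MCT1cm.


Formula: net trimming moment = Mf - Ma; MCT1cm = Δ*GM_L/(100*LBP); trim = net moment / MCT1cm
Step 1 — net trimming moment = 1112 - 1682 = -570 t·m
Step 2 — MCT1cm = 33383 * 183.8 / (100 * 153.1) = 400.7704 t·m/cm
Step 3 — trim = -570 / 400.7704 ≈ -1.4223 cm (5 s.f.)

-1.4223 cm


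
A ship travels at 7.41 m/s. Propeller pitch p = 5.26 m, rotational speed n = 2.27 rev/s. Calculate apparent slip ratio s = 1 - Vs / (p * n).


Formula: s = 1 - Vs / (p * n)
Step 1 — p * n = 5.26 * 2.27 = 11.9402
Step 2 — Vs / (p*n) = 7.41 / 11.9402 = 0.620593 (6 d.p.)
Step 3 — s = 1 - 0.620593 = 0.379407

0.379407


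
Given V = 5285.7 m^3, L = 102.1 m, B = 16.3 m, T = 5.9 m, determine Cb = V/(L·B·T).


Formula: Cb = V / (L * B * T)
Step 1 — L * B * T = 102.1 * 16.3 * 5.9 = 9818.957 m^3
Step 2 — Cb = 5285.7 / 9818.957 ≈ 0.53832 (5 s.f.)

0.53832


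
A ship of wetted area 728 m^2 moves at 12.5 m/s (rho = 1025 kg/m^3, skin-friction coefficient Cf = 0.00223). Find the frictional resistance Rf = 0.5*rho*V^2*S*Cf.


Formula: Rf = 0.5 * rho * V^2 * S * Cf
Step 1 — V^2 = 12.5^2 = 156.25
Step 2 — 0.5 * rho * V^2 = 0.5 * 1025 * 156.25 = 80078.125
Step 3 — Rf = 80078.125 * 728 * 0.00223 ≈ 130000 N (5 s.f.)

130000 N


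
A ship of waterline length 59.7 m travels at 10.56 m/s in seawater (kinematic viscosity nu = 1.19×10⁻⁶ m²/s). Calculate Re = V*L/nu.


Formula: Re = V * L / nu
Step 1 — V * L = 10.56 * 59.7 = 630.432 m^2/s
Step 2 — Re = 630.432 / 1.19e-6 = 5.30e+08

5.30e+08


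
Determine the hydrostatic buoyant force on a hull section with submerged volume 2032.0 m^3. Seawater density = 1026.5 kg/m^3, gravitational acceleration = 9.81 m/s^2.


Formula: Fb = rho * g * V
Substituting: Fb = 1026.5 * 9.81 * 2032.0
Intermediate: 1026.5 * 9.81 = 10069.965
Result: Fb = 10069.965 * 2032.0 ≈ 20462000 N (5 s.f.)

20462000 N


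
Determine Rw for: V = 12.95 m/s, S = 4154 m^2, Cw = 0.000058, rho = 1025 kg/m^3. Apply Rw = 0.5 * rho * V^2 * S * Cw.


Formula: Rw = 0.5 * rho * V^2 * S * Cw
Step 1 — V^2 = 12.95^2 = 167.7025
Step 2 — 0.5 * rho * V^2 = 0.5 * 1025 * 167.7025 = 85947.53125
Step 3 — Rw = 85947.53125 * 4154 * 0.000058 ≈ 20708 N (5 s.f.)

20708 N


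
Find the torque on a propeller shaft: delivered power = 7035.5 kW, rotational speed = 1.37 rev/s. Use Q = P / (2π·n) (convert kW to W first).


Formula: Q = P_W / (2 * pi * n)
Step 1 — P_W = 7035.5 kW * 1000 = 7035500.0 W
Step 2 — 2 * pi * n = 2 * pi * 1.37 = 8.607964
Step 3 — Q = 7035500.0 / 8.607964 ≈ 817320 N·m (5 s.f.)

817320 N·m


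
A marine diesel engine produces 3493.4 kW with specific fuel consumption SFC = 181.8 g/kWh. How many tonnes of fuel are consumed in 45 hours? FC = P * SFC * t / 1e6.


Formula: FC (tonnes) = P * SFC * t / 1,000,000
Step 1 — P * SFC * t = 3493.4 * 181.8 * 45 = 28579505.4 g
Step 2 — FC (tonnes) = 28579505.4 / 1,000,000 ≈ 28.580 tonnes (5 s.f.)

28.580 tonnes


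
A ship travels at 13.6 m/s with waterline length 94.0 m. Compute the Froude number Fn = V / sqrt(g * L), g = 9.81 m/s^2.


Formula: Fn = V / sqrt(g * L)
Step 1 — g * L = 9.81 * 94.0 = 922.14
Step 2 — sqrt(g * L) = sqrt(922.14) = 30.366758
Step 3 — Fn = 13.6 / 30.366758 ≈ 0.44786 (5 s.f.)

0.44786


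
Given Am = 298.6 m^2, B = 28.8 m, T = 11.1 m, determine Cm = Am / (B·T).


Formula: Cm = Am / (B * T)
Step 1 — B * T = 28.8 * 11.1 = 319.68 m^2
Step 2 — Cm = 298.6 / 319.68 ≈ 0.93406 (5 s.f.)

0.93406


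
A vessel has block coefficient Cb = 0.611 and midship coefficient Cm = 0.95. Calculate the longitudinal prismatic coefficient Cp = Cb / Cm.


Formula: Cp = Cb / Cm
Substituting: Cp = 0.611 / 0.95
Result: Cp ≈ 0.64316 (5 s.f.)

0.64316


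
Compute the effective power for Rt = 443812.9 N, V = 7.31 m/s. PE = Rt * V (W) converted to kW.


Formula: PE = Rt * V / 1000 (kW)
Step 1 — PE (W) = 443812.9 * 7.31 = 3244272.299 W
Step 2 — PE (kW) = 3244272.299 / 1000 ≈ 3244.3 kW (5 s.f.)

3244.3 kW


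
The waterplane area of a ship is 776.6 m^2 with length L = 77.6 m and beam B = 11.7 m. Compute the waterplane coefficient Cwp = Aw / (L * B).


Formula: Cwp = Aw / (L * B)
Step 1 — L * B = 77.6 * 11.7 = 907.92 m^2
Step 2 — Cwp = 776.6 / 907.92 ≈ 0.85536 (5 s.f.)

0.85536


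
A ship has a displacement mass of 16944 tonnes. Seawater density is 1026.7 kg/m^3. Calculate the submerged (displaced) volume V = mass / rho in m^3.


Formula: V = mass / rho
Step 1 — convert tonnes to kg: 16944 t * 1000 = 16944000 kg
Step 2 — V = 16944000 / 1026.7 ≈ 16503 m^3 (5 s.f.)

16503 m^3
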